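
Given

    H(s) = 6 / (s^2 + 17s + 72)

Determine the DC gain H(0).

H(0) = 1/12 ≈ 0.08333

Set s = 0: H(0) = (6) / (72) = 1/12.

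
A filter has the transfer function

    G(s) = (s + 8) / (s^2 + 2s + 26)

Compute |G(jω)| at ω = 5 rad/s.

|G(j5)| ≈ 0.9387

Substitute s = j5: numerator = 8 + j5, denominator = 1 + j10.
|G(j5)| = |8 + j5| / |1 + j10| = 9.4340 / 10.050 ≈ 0.9387.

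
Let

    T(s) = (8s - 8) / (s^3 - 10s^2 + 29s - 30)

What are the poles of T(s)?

s = 2 ± j, 6

The poles are the roots of the denominator s^3 - 10s^2 + 29s - 30 = 0.
Trying s = 6: the polynomial evaluates to 0, so (s - 6) is a factor.
Dividing out leaves s^2 - 4s + 5 = 0.
The quadratic formula then gives s = 2 ± 1j.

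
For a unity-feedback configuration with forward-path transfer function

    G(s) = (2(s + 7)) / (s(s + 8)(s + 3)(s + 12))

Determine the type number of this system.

Type 1

The denominator has 1 factor of s at the origin (free integrator), so this is a Type 1 system.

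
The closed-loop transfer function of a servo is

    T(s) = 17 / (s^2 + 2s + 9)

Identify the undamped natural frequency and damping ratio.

Compare the denominator to the standard form s^2 + 2ζωₙs + ωₙ².
ωₙ² = 9, so ωₙ = 3 rad/s.
2ζωₙ = 2, so ζ = 2/(2·3) ≈ 0.3333.
With ζ = 0.3333 the response is underdamped.

ωₙ = 3 rad/s, ζ ≈ 0.3333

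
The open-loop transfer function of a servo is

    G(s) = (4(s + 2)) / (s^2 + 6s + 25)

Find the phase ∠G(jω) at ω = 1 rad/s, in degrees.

At s = j1: numerator = 8 + j4, denominator = 24 + j6.
∠G = ∠num − ∠den = 26.565° − (14.036°) = 12.53°.

∠G(j1) ≈ 12.53°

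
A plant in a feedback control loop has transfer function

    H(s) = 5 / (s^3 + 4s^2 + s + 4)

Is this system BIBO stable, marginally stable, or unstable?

marginally stable

The denominator s^3 + 4s^2 + s + 4 factors as (s^2 + 1)(s + 4), giving poles at s = j, -j, -4.
Since the simple pole(s) at s = ±j lie on the jω-axis with none in the right half-plane, the system is marginally stable.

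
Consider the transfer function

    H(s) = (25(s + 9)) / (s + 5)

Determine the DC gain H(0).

At s = 0 each factor (s + a) contributes a and each (s^2 + bs + c) contributes c.
H(0) = 25·(9) / ((5)) = 225/5 = 45.

H(0) = 45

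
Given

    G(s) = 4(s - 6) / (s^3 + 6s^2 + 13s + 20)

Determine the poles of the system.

The poles are the roots of the denominator s^3 + 6s^2 + 13s + 20 = 0.
Trying s = -4: the polynomial evaluates to 0, so (s + 4) is a factor.
Dividing out leaves s^2 + 2s + 5 = 0.
The quadratic formula then gives s = -1 ± 2j.

s = -1 ± 2j, -4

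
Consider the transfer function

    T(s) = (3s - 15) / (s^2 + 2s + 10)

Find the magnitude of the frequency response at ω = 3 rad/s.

Substitute s = j3: numerator = -15 + j9, denominator = 1 + j6.
|T(j3)| = |-15 + j9| / |1 + j6| = 17.493 / 6.0828 ≈ 2.876.

|T(j3)| ≈ 2.876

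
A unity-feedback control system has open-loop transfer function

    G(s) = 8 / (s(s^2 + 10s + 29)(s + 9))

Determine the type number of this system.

The denominator has 1 factor of s at the origin (free integrator), so this is a Type 1 system.

Type 1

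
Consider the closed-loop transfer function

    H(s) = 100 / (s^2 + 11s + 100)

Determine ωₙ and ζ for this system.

ωₙ = 10 rad/s, ζ = 0.55

Compare the denominator to the standard form s^2 + 2ζωₙs + ωₙ².
ωₙ² = 100, so ωₙ = 10 rad/s.
2ζωₙ = 11, so ζ = 11/(2·10) = 0.55.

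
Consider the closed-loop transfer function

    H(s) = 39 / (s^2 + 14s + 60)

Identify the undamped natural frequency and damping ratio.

Compare the denominator to the standard form s^2 + 2ζωₙs + ωₙ².
ωₙ² = 60, so ωₙ = √60 ≈ 7.746 rad/s.
2ζωₙ = 14, so ζ = 14/(2·√60) ≈ 0.9037.
With ζ = 0.9037 the response is underdamped.

ωₙ ≈ 7.746 rad/s, ζ ≈ 0.9037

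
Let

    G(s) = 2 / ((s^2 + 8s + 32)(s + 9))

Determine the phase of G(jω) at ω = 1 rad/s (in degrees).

∠G(j1) ≈ -20.81°

At s = j1: numerator = 2, denominator = 271 + j103.
∠G = ∠num − ∠den = 0° − (20.810°) = -20.81°.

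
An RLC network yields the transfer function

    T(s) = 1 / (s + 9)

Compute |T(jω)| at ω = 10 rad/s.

Substitute s = j10: numerator = 1, denominator = 9 + j10.
|T(j10)| = |1| / |9 + j10| = 1 / 13.454 ≈ 0.07433.

|T(j10)| ≈ 0.07433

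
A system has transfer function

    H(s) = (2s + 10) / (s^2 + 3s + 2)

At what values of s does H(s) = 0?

Set the numerator to zero: 2s + 10 = 0, i.e. 2·(s + 5) = 0.
So s = -5.

s = -5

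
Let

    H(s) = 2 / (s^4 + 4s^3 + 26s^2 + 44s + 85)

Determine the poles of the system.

s = -1 + 2j, -1 - 2j, -1 + 4j, -1 - 4j

The poles are the roots of the denominator s^4 + 4s^3 + 26s^2 + 44s + 85 = 0.
No real roots exist; factor into two real quadratics: (s^2 + 2s + 5)(s^2 + 2s + 17) = 0.
Each quadratic gives a conjugate pair via the quadratic formula.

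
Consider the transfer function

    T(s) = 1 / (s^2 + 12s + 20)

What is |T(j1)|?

|T(j1)| ≈ 0.04450

Substitute s = j1: numerator = 1, denominator = 19 + j12.
|T(j1)| = |1| / |19 + j12| = 1 / 22.472 ≈ 0.04450.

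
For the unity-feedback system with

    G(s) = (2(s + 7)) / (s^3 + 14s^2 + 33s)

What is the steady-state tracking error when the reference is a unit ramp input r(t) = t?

G(s) has one pole at the origin.
This is a Type 1 system. Kv = lim_{s→0} s·G(s) = 14/33.
e_ss = 1/Kv = 1/(14/33) = 33/14 ≈ 2.357.

e_ss = 2.357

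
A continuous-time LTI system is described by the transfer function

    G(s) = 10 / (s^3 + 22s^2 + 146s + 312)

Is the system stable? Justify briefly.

stable

The denominator s^3 + 22s^2 + 146s + 312 factors as (s + 12)(s^2 + 10s + 26), giving poles at s = -12, -5 + j, -5 - j.
Since all poles lie strictly in the left half-plane, the system is stable.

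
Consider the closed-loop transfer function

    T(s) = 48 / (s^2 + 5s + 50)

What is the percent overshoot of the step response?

%OS ≈ 30.5%

Comparing s^2 + 5s + 50 to s^2 + 2ζωₙs + ωₙ²: ωₙ = √50 ≈ 7.071 rad/s and ζ = 5/(2·√50) ≈ 0.3536.
%OS = 100·exp(−πζ/√(1−ζ²)) = 100·exp(−π·0.3536/√(1−0.3536²)) ≈ 30.5%.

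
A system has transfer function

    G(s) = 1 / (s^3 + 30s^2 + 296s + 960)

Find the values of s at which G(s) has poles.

The poles are the roots of the denominator s^3 + 30s^2 + 296s + 960 = 0.
Trying s = -12: the polynomial evaluates to 0, so (s + 12) is a factor.
Dividing out leaves s^2 + 18s + 80 = 0.
Factoring the quadratic: (s + 10)(s + 8) = 0.

s = -12, -10, -8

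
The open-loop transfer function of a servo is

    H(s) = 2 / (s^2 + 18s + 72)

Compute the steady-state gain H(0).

H(0) = 1/36 ≈ 0.02778

Set s = 0: H(0) = (2) / (72) = 1/36.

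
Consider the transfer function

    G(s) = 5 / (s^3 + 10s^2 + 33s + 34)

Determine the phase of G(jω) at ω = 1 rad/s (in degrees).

At s = j1: numerator = 5, denominator = 24 + j32.
∠G = ∠num − ∠den = 0° − (53.130°) = -53.13°.

∠G(j1) ≈ -53.13°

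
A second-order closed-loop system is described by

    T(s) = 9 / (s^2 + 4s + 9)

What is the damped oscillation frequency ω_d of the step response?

Comparing s^2 + 4s + 9 to s^2 + 2ζωₙs + ωₙ²: ωₙ = 3 rad/s and ζ = 4/(2·3) ≈ 0.6667.
ζωₙ = 4/2 = 2, so ω_d = ωₙ√(1−ζ²) = √(ωₙ² − (ζωₙ)²) = √(9 − 2²) = √5 ≈ 2.236 rad/s.

ω_d ≈ 2.236 rad/s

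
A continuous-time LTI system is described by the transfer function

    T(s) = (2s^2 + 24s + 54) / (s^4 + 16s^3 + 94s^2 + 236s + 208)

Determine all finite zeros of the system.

s = -3, -9

Set the numerator to zero: 2s^2 + 24s + 54 = 0, i.e. 2·(s^2 + 12s + 27) = 0.
Factoring: (s + 3)(s + 9) = 0.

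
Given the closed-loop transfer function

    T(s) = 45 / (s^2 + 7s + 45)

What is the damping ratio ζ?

ζ ≈ 0.5217

Compare the denominator to the standard form s^2 + 2ζωₙs + ωₙ².
ωₙ² = 45, so ωₙ = √45 ≈ 6.708 rad/s.
2ζωₙ = 7, so ζ = 7/(2·√45) ≈ 0.5217.
With ζ = 0.5217 the response is underdamped.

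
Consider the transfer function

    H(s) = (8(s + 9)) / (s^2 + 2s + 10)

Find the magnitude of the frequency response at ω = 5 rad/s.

Substitute s = j5: numerator = 72 + j40, denominator = -15 + j10.
|H(j5)| = |72 + j40| / |-15 + j10| = 82.365 / 18.028 ≈ 4.569.

|H(j5)| ≈ 4.569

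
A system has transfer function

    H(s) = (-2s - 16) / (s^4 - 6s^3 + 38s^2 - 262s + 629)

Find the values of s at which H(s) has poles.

s = 4 ± j, -1 ± 6j

The poles are the roots of the denominator s^4 - 6s^3 + 38s^2 - 262s + 629 = 0.
No real roots exist; factor into two real quadratics: (s^2 - 8s + 17)(s^2 + 2s + 37) = 0.
Each quadratic gives a conjugate pair via the quadratic formula.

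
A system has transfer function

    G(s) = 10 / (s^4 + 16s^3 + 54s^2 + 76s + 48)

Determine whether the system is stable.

stable

The denominator s^4 + 16s^3 + 54s^2 + 76s + 48 factors as (s^2 + 2s + 2)(s + 2)(s + 12), giving poles at s = -1 ± j, -2, -12.
Since all poles lie strictly in the left half-plane, the system is stable.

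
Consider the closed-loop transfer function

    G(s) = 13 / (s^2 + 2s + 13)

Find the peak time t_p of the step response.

Comparing s^2 + 2s + 13 to s^2 + 2ζωₙs + ωₙ²: ωₙ = √13 ≈ 3.606 rad/s and ζ = 2/(2·√13) ≈ 0.2774.
ζωₙ = 2/2 = 1, so ω_d = ωₙ√(1−ζ²) = √(ωₙ² − (ζωₙ)²) = √(13 − 1²) = √12 ≈ 3.464 rad/s.
t_p = π/ω_d = π/3.464 ≈ 0.9069 s.

t_p ≈ 0.9069 s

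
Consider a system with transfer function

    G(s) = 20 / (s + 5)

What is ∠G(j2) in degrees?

At s = j2: numerator = 20, denominator = 5 + j2.
∠G = ∠num − ∠den = 0° − (21.801°) = -21.80°.

∠G(j2) ≈ -21.80°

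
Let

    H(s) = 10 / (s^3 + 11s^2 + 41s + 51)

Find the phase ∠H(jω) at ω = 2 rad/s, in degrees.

At s = j2: numerator = 10, denominator = 7 + j74.
∠H = ∠num − ∠den = 0° − (84.596°) = -84.60°.

∠H(j2) ≈ -84.60°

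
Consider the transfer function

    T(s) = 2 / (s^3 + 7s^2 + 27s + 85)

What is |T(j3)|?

|T(j3)| ≈ 0.03430

Substitute s = j3: numerator = 2, denominator = 22 + j54.
|T(j3)| = |2| / |22 + j54| = 2 / 58.310 ≈ 0.03430.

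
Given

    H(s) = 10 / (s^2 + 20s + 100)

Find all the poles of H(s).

s = -10, -10

The poles are the roots of the denominator s^2 + 20s + 100 = 0.
Factoring: (s + 10)^2 = 0, so s = -10 and s = -10.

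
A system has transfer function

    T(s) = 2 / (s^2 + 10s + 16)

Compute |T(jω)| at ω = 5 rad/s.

|T(j5)| ≈ 0.03937

Substitute s = j5: numerator = 2, denominator = -9 + j50.
|T(j5)| = |2| / |-9 + j50| = 2 / 50.804 ≈ 0.03937.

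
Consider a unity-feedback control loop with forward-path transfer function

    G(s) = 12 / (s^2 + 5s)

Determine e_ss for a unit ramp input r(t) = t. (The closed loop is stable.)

e_ss = 0.4167

G(s) has one pole at the origin.
This is a Type 1 system. Kv = lim_{s→0} s·G(s) = 12/5.
e_ss = 1/Kv = 1/(12/5) = 5/12 ≈ 0.4167.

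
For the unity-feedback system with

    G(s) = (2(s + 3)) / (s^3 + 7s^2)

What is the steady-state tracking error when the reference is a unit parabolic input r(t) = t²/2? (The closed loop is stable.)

G(s) has 2 poles at the origin.
This is a Type 2 system. Ka = lim_{s→0} s^2·G(s) = 6/7.
e_ss = 1/Ka = 1/(6/7) = 7/6 ≈ 1.167.

e_ss = 1.167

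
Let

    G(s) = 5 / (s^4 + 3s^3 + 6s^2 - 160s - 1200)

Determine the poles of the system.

s = -2 + 6j, -2 - 6j, -5, 6

The poles are the roots of the denominator s^4 + 3s^3 + 6s^2 - 160s - 1200 = 0.
Trying s = -5: the polynomial evaluates to 0, so (s + 5) is a factor.
Dividing out leaves s^3 - 2s^2 + 16s - 240 = 0.
This factors further as (s^2 + 4s + 40)(s - 6) = 0.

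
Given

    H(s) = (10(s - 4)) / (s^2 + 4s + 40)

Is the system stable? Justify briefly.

The denominator s^2 + 4s + 40 factors as (s^2 + 4s + 40), giving poles at s = -2 ± 6j.
Since all poles lie strictly in the left half-plane, the system is stable.

stable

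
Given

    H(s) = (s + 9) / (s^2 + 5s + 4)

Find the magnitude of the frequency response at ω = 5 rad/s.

Substitute s = j5: numerator = 9 + j5, denominator = -21 + j25.
|H(j5)| = |9 + j5| / |-21 + j25| = 10.296 / 32.650 ≈ 0.3153.

|H(j5)| ≈ 0.3153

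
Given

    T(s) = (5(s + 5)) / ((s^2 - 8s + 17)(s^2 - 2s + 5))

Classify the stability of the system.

The poles can be read from the denominator factors: s = 4 ± j, 1 ± 2j.
Since the pole(s) at s = 4 ± j, 1 ± 2j lie in the right half-plane, the system is unstable.

unstable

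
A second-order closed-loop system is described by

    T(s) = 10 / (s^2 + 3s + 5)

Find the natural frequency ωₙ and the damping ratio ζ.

ωₙ ≈ 2.236 rad/s, ζ ≈ 0.6708

Compare the denominator to the standard form s^2 + 2ζωₙs + ωₙ².
ωₙ² = 5, so ωₙ = √5 ≈ 2.236 rad/s.
2ζωₙ = 3, so ζ = 3/(2·√5) ≈ 0.6708.
With ζ = 0.6708 the response is underdamped.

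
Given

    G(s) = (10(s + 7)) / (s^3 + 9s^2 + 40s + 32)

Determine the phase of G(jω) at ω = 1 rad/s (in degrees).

At s = j1: numerator = 70 + j10, denominator = 23 + j39.
∠G = ∠num − ∠den = 8.1301° − (59.470°) = -51.34°.

∠G(j1) ≈ -51.34°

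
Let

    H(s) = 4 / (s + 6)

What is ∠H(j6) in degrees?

At s = j6: numerator = 4, denominator = 6 + j6.
∠H = ∠num − ∠den = 0° − (45°) = -45°.

∠H(j6) ≈ -45°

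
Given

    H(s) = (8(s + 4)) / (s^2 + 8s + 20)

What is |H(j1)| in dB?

|H(j1)|_dB ≈ 4.08 dB

Substitute s = j1: numerator = 32 + j8, denominator = 19 + j8.
|H(j1)| = |32 + j8| / |19 + j8| = 32.985 / 20.616 = 1.600.
In decibels: 20·log₁₀(1.600) ≈ 4.08 dB.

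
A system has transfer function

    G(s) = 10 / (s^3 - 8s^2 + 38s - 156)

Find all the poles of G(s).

s = 1 ± 5j, 6

The poles are the roots of the denominator s^3 - 8s^2 + 38s - 156 = 0.
Trying s = 6: the polynomial evaluates to 0, so (s - 6) is a factor.
Dividing out leaves s^2 - 2s + 26 = 0.
The quadratic formula then gives s = 1 ± 5j.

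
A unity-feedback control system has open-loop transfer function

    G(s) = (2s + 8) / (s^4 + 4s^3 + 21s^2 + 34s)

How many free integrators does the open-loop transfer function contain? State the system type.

Type 1

Factor s from the denominator: s^4 + 4s^3 + 21s^2 + 34s = s·(s^3 + 4s^2 + 21s + 34).
There is 1 pole at the origin, so the system is Type 1.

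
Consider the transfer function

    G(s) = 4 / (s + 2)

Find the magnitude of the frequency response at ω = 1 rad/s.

Substitute s = j1: numerator = 4, denominator = 2 + j1.
|G(j1)| = |4| / |2 + j1| = 4 / 2.2361 ≈ 1.789.

|G(j1)| ≈ 1.789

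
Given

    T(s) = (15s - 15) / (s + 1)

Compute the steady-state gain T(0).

T(0) = -15

Set s = 0: T(0) = (-15) / (1) = -15.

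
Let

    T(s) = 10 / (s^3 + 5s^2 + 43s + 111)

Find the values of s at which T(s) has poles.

s = -3, -1 ± 6j

The poles are the roots of the denominator s^3 + 5s^2 + 43s + 111 = 0.
Trying s = -3: the polynomial evaluates to 0, so (s + 3) is a factor.
Dividing out leaves s^2 + 2s + 37 = 0.
The quadratic formula then gives s = -1 ± 6j.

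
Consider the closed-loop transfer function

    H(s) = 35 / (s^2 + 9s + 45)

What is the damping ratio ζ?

ζ ≈ 0.6708

Compare the denominator to the standard form s^2 + 2ζωₙs + ωₙ².
ωₙ² = 45, so ωₙ = √45 ≈ 6.708 rad/s.
2ζωₙ = 9, so ζ = 9/(2·√45) ≈ 0.6708.
With ζ = 0.6708 the response is underdamped.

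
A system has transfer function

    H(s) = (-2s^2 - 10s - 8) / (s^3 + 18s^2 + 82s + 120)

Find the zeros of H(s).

s = -1, -4

Set the numerator to zero: -2s^2 - 10s - 8 = 0, i.e. -2·(s^2 + 5s + 4) = 0.
Factoring: (s + 1)(s + 4) = 0.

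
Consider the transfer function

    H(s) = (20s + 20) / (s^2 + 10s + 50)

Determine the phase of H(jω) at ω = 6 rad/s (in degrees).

∠H(j6) ≈ 3.672°

At s = j6: numerator = 20 + j120, denominator = 14 + j60.
∠H = ∠num − ∠den = 80.538° − (76.866°) = 3.672°.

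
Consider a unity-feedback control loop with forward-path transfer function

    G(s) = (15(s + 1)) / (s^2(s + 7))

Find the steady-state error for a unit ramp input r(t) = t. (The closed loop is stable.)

e_ss = 0

G(s) has 2 poles at the origin.
This is a Type 2 system; for a ramp input the steady-state error is zero.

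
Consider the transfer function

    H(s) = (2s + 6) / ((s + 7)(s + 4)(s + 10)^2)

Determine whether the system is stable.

The poles can be read from the denominator factors: s = -7, -4, -10, -10.
Since all poles lie strictly in the left half-plane, the system is stable.

stable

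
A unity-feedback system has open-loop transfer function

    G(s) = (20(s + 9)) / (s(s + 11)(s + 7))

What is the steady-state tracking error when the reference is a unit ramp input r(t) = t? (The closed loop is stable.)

e_ss = 0.4278

G(s) has one pole at the origin.
This is a Type 1 system. Kv = lim_{s→0} s·G(s) = 180/77.
e_ss = 1/Kv = 1/(180/77) = 77/180 ≈ 0.4278.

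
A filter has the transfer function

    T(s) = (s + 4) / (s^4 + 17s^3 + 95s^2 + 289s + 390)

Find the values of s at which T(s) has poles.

The poles are the roots of the denominator s^4 + 17s^3 + 95s^2 + 289s + 390 = 0.
Trying s = -3: the polynomial evaluates to 0, so (s + 3) is a factor.
Dividing out leaves s^3 + 14s^2 + 53s + 130 = 0.
This factors further as (s^2 + 4s + 13)(s + 10) = 0.

s = -2 ± 3j, -3, -10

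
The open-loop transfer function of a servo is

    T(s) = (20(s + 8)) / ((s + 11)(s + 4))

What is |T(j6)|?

|T(j6)| ≈ 2.213

Substitute s = j6: numerator = 160 + j120, denominator = 8 + j90.
|T(j6)| = |160 + j120| / |8 + j90| = 200 / 90.355 ≈ 2.213.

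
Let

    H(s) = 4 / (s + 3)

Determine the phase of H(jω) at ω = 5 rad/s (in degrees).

At s = j5: numerator = 4, denominator = 3 + j5.
∠H = ∠num − ∠den = 0° − (59.036°) = -59.04°.

∠H(j5) ≈ -59.04°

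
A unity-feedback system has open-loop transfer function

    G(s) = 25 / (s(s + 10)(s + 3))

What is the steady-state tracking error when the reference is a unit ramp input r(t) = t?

e_ss = 1.200

G(s) has one pole at the origin.
This is a Type 1 system. Kv = lim_{s→0} s·G(s) = 25/30 = 5/6.
e_ss = 1/Kv = 1/(5/6) = 6/5 ≈ 1.200.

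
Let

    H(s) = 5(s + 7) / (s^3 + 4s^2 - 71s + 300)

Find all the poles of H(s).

s = 4 + 3j, 4 - 3j, -12

The poles are the roots of the denominator s^3 + 4s^2 - 71s + 300 = 0.
Trying s = -12: the polynomial evaluates to 0, so (s + 12) is a factor.
Dividing out leaves s^2 - 8s + 25 = 0.
The quadratic formula then gives s = 4 ± 3j.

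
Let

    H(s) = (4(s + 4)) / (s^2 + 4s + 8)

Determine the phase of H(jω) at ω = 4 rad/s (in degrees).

At s = j4: numerator = 16 + j16, denominator = -8 + j16.
∠H = ∠num − ∠den = 45° − (116.57°) = -71.57°.

∠H(j4) ≈ -71.57°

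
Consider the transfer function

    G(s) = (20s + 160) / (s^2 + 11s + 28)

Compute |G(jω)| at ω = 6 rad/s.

|G(j6)| ≈ 3.008

Substitute s = j6: numerator = 160 + j120, denominator = -8 + j66.
|G(j6)| = |160 + j120| / |-8 + j66| = 200 / 66.483 ≈ 3.008.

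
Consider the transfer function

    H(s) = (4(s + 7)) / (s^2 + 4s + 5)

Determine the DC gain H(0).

H(0) = 28/5 ≈ 5.600

At s = 0 each factor (s + a) contributes a and each (s^2 + bs + c) contributes c.
H(0) = 4·(7) / ((5)) = 28/5 = 28/5.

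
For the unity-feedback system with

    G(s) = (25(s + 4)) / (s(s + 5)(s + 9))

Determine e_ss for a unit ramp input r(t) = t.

G(s) has one pole at the origin.
This is a Type 1 system. Kv = lim_{s→0} s·G(s) = 100/45 = 20/9.
e_ss = 1/Kv = 1/(20/9) = 9/20 ≈ 0.4500.

e_ss = 0.4500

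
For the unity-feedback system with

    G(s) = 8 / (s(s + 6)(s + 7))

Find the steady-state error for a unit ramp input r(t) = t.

G(s) has one pole at the origin.
This is a Type 1 system. Kv = lim_{s→0} s·G(s) = 8/42 = 4/21.
e_ss = 1/Kv = 1/(4/21) = 21/4 ≈ 5.250.

e_ss = 5.250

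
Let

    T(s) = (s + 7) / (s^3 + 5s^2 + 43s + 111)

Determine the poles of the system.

The poles are the roots of the denominator s^3 + 5s^2 + 43s + 111 = 0.
Trying s = -3: the polynomial evaluates to 0, so (s + 3) is a factor.
Dividing out leaves s^2 + 2s + 37 = 0.
The quadratic formula then gives s = -1 ± 6j.

s = -1 + 6j, -1 - 6j, -3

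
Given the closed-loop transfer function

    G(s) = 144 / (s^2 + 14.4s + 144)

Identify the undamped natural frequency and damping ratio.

Compare the denominator to the standard form s^2 + 2ζωₙs + ωₙ².
ωₙ² = 144, so ωₙ = 12 rad/s.
2ζωₙ = 14.4, so ζ = 14.4/(2·12) = 0.6.

ωₙ = 12 rad/s, ζ = 0.6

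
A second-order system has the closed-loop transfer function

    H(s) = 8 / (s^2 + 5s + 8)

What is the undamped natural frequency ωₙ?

ωₙ ≈ 2.828 rad/s

Compare the denominator to the standard form s^2 + 2ζωₙs + ωₙ².
ωₙ² = 8, so ωₙ = √8 ≈ 2.828 rad/s.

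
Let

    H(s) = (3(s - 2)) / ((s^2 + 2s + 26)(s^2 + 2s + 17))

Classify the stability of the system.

The poles can be read from the denominator factors: s = -1 + 5j, -1 - 5j, -1 + 4j, -1 - 4j.
Since all poles lie strictly in the left half-plane, the system is stable.

stable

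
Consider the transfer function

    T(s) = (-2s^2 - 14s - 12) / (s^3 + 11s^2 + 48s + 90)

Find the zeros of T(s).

Set the numerator to zero: -2s^2 - 14s - 12 = 0, i.e. -2·(s^2 + 7s + 6) = 0.
Factoring: (s + 6)(s + 1) = 0.

s = -6, -1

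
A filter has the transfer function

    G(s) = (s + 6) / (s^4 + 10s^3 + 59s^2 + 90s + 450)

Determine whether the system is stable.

marginally stable

The denominator s^4 + 10s^3 + 59s^2 + 90s + 450 factors as (s^2 + 9)(s^2 + 10s + 50), giving poles at s = ±3j, -5 ± 5j.
Since the simple pole(s) at s = ±3j lie on the jω-axis with none in the right half-plane, the system is marginally stable.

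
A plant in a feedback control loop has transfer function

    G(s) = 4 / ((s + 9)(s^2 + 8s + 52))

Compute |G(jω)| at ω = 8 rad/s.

Substitute s = j8: numerator = 4, denominator = -620 + j480.
|G(j8)| = |4| / |-620 + j480| = 4 / 784.09 ≈ 0.005101.

|G(j8)| ≈ 0.005101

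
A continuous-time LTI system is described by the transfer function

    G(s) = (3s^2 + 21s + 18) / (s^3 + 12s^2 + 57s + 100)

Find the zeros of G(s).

Set the numerator to zero: 3s^2 + 21s + 18 = 0, i.e. 3·(s^2 + 7s + 6) = 0.
Factoring: (s + 1)(s + 6) = 0.

s = -1, -6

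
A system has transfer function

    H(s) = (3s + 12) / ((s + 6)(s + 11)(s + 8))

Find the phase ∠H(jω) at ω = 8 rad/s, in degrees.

∠H(j8) ≈ -70.72°

At s = j8: numerator = 12 + j24, denominator = -1072 + j1104.
∠H = ∠num − ∠den = 63.435° − (134.16°) = -70.72°.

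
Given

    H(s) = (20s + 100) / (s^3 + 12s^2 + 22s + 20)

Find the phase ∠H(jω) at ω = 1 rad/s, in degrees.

∠H(j1) ≈ -57.84°

At s = j1: numerator = 100 + j20, denominator = 8 + j21.
∠H = ∠num − ∠den = 11.310° − (69.146°) = -57.84°.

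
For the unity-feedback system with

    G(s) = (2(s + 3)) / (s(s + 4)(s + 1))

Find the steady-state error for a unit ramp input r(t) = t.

e_ss = 0.6667

G(s) has one pole at the origin.
This is a Type 1 system. Kv = lim_{s→0} s·G(s) = 6/4 = 3/2.
e_ss = 1/Kv = 1/(3/2) = 2/3 ≈ 0.6667.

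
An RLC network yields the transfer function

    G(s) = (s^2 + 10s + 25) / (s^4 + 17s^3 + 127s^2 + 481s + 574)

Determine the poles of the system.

s = -7, -4 ± 5j, -2

The poles are the roots of the denominator s^4 + 17s^3 + 127s^2 + 481s + 574 = 0.
Trying s = -7: the polynomial evaluates to 0, so (s + 7) is a factor.
Dividing out leaves s^3 + 10s^2 + 57s + 82 = 0.
This factors further as (s^2 + 8s + 41)(s + 2) = 0.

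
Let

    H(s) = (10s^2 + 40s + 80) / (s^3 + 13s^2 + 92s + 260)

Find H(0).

Set s = 0: H(0) = (80) / (260) = 4/13.

H(0) = 4/13 ≈ 0.3077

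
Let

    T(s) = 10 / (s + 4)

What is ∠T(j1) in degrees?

At s = j1: numerator = 10, denominator = 4 + j1.
∠T = ∠num − ∠den = 0° − (14.036°) = -14.04°.

∠T(j1) ≈ -14.04°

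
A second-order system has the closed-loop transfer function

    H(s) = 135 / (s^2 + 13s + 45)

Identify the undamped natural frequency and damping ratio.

Compare the denominator to the standard form s^2 + 2ζωₙs + ωₙ².
ωₙ² = 45, so ωₙ = √45 ≈ 6.708 rad/s.
2ζωₙ = 13, so ζ = 13/(2·√45) ≈ 0.9690.
With ζ = 0.9690 the response is underdamped.

ωₙ ≈ 6.708 rad/s, ζ ≈ 0.9690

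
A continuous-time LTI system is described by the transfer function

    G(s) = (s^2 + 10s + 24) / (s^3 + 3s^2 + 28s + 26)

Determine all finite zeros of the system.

Set the numerator to zero: s^2 + 10s + 24 = 0.
Factoring: (s + 6)(s + 4) = 0.

s = -6, -4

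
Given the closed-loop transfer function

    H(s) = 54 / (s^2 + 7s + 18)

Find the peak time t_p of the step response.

t_p ≈ 1.310 s

Comparing s^2 + 7s + 18 to s^2 + 2ζωₙs + ωₙ²: ωₙ = √18 ≈ 4.243 rad/s and ζ = 7/(2·√18) ≈ 0.8250.
ζωₙ = 7/2 = 3.5, so ω_d = ωₙ√(1−ζ²) = √(ωₙ² − (ζωₙ)²) = √(18 − 3.5²) = √5.75 ≈ 2.398 rad/s.
t_p = π/ω_d = π/2.398 ≈ 1.310 s.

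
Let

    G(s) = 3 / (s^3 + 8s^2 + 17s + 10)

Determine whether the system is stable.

stable

The denominator s^3 + 8s^2 + 17s + 10 factors as (s + 2)(s + 1)(s + 5), giving poles at s = -2, -1, -5.
Since all poles lie strictly in the left half-plane, the system is stable.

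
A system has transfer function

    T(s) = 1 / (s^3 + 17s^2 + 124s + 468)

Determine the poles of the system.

The poles are the roots of the denominator s^3 + 17s^2 + 124s + 468 = 0.
Trying s = -9: the polynomial evaluates to 0, so (s + 9) is a factor.
Dividing out leaves s^2 + 8s + 52 = 0.
The quadratic formula then gives s = -4 ± 6j.

s = -4 + 6j, -4 - 6j, -9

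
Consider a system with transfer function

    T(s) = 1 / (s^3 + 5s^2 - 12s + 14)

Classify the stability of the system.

unstable

The denominator s^3 + 5s^2 - 12s + 14 factors as (s + 7)(s^2 - 2s + 2), giving poles at s = -7, 1 ± j.
Since the pole(s) at s = 1 + j, 1 - j lie in the right half-plane, the system is unstable.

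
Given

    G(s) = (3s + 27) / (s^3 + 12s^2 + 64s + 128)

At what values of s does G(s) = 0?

Set the numerator to zero: 3s + 27 = 0, i.e. 3·(s + 9) = 0.
So s = -9.

s = -9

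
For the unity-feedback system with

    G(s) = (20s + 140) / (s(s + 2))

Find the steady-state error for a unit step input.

e_ss = 0

G(s) has one pole at the origin.
This is a Type 1 system; for a step input the steady-state error is zero.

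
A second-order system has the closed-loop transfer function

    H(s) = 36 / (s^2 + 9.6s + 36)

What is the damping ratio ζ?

Compare the denominator to the standard form s^2 + 2ζωₙs + ωₙ².
ωₙ² = 36, so ωₙ = 6 rad/s.
2ζωₙ = 9.6, so ζ = 9.6/(2·6) = 0.8.

ζ = 0.8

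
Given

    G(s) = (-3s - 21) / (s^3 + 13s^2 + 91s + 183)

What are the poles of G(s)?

The poles are the roots of the denominator s^3 + 13s^2 + 91s + 183 = 0.
Trying s = -3: the polynomial evaluates to 0, so (s + 3) is a factor.
Dividing out leaves s^2 + 10s + 61 = 0.
The quadratic formula then gives s = -5 ± 6j.

s = -5 ± 6j, -3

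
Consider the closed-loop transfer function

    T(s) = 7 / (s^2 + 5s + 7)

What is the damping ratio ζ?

Compare the denominator to the standard form s^2 + 2ζωₙs + ωₙ².
ωₙ² = 7, so ωₙ = √7 ≈ 2.646 rad/s.
2ζωₙ = 5, so ζ = 5/(2·√7) ≈ 0.9449.

ζ ≈ 0.9449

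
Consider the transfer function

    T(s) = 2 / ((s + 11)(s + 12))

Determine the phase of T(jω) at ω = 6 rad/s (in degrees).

At s = j6: numerator = 2, denominator = 96 + j138.
∠T = ∠num − ∠den = 0° − (55.176°) = -55.18°.

∠T(j6) ≈ -55.18°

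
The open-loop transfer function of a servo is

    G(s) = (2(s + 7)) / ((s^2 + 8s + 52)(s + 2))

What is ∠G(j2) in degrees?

∠G(j2) ≈ -47.49°

At s = j2: numerator = 14 + j4, denominator = 64 + j128.
∠G = ∠num − ∠den = 15.945° − (63.435°) = -47.49°.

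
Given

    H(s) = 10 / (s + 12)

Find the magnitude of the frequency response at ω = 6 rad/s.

|H(j6)| ≈ 0.7454

Substitute s = j6: numerator = 10, denominator = 12 + j6.
|H(j6)| = |10| / |12 + j6| = 10 / 13.416 ≈ 0.7454.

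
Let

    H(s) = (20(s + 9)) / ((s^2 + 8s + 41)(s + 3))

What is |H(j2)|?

|H(j2)| ≈ 1.269

Substitute s = j2: numerator = 180 + j40, denominator = 79 + j122.
|H(j2)| = |180 + j40| / |79 + j122| = 184.39 / 145.34 ≈ 1.269.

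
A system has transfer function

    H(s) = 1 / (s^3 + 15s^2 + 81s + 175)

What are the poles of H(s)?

The poles are the roots of the denominator s^3 + 15s^2 + 81s + 175 = 0.
Trying s = -7: the polynomial evaluates to 0, so (s + 7) is a factor.
Dividing out leaves s^2 + 8s + 25 = 0.
The quadratic formula then gives s = -4 ± 3j.

s = -4 ± 3j, -7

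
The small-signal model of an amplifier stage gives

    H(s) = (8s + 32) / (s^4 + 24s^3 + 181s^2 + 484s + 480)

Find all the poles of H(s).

s = -2 ± j, -12, -8

The poles are the roots of the denominator s^4 + 24s^3 + 181s^2 + 484s + 480 = 0.
Trying s = -12: the polynomial evaluates to 0, so (s + 12) is a factor.
Dividing out leaves s^3 + 12s^2 + 37s + 40 = 0.
This factors further as (s^2 + 4s + 5)(s + 8) = 0.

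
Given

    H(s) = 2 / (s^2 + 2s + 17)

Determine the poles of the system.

The poles are the roots of the denominator s^2 + 2s + 17 = 0.
Using the quadratic formula: s = (-2 ± √(-64))/2 = -1 ± 4j.

s = -1 + 4j, -1 - 4j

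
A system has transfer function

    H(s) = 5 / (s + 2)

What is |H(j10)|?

Substitute s = j10: numerator = 5, denominator = 2 + j10.
|H(j10)| = |5| / |2 + j10| = 5 / 10.198 ≈ 0.4903.

|H(j10)| ≈ 0.4903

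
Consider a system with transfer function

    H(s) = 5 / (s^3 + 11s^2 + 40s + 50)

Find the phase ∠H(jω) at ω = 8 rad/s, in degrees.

At s = j8: numerator = 5, denominator = -654 - j192.
∠H = ∠num − ∠den = 0° − (-163.64°) = 163.6°.

∠H(j8) ≈ 163.6°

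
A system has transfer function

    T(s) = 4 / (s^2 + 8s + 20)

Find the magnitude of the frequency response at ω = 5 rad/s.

|T(j5)| ≈ 0.09923

Substitute s = j5: numerator = 4, denominator = -5 + j40.
|T(j5)| = |4| / |-5 + j40| = 4 / 40.311 ≈ 0.09923.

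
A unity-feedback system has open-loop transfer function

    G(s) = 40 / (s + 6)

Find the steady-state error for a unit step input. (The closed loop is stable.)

e_ss = 0.1304

G(s) has no poles at the origin.
This is a Type 0 system. Kp = lim_{s→0} G(s) = 40/6 = 20/3.
e_ss = 1/(1 + Kp) = 1/(1 + 20/3) = 3/23 ≈ 0.1304.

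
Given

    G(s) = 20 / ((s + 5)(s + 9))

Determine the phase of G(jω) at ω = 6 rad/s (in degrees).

∠G(j6) ≈ -83.88°

At s = j6: numerator = 20, denominator = 9 + j84.
∠G = ∠num − ∠den = 0° − (83.884°) = -83.88°.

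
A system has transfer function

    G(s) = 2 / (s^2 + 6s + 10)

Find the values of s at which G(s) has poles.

s = -3 ± j

The poles are the roots of the denominator s^2 + 6s + 10 = 0.
Using the quadratic formula: s = (-6 ± √(-4))/2 = -3 ± 1j.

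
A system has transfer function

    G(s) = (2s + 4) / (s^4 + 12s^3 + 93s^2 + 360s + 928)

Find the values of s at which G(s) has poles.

The poles are the roots of the denominator s^4 + 12s^3 + 93s^2 + 360s + 928 = 0.
No real roots exist; factor into two real quadratics: (s^2 + 4s + 29)(s^2 + 8s + 32) = 0.
Each quadratic gives a conjugate pair via the quadratic formula.

s = -2 + 5j, -2 - 5j, -4 + 4j, -4 - 4j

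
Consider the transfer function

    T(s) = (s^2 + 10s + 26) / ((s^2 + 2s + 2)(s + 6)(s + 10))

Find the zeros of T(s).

s = -5 + j, -5 - j

Set the numerator to zero: s^2 + 10s + 26 = 0.
Factoring: (s^2 + 10s + 26) = 0.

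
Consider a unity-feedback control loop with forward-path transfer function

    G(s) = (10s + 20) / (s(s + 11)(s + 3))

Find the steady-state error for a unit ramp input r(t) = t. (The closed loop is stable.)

e_ss = 1.650

G(s) has one pole at the origin.
This is a Type 1 system. Kv = lim_{s→0} s·G(s) = 20/33.
e_ss = 1/Kv = 1/(20/33) = 33/20 ≈ 1.650.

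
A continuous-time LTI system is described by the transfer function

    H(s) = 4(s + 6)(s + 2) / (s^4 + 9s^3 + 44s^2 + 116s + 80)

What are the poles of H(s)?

The poles are the roots of the denominator s^4 + 9s^3 + 44s^2 + 116s + 80 = 0.
Trying s = -4: the polynomial evaluates to 0, so (s + 4) is a factor.
Dividing out leaves s^3 + 5s^2 + 24s + 20 = 0.
This factors further as (s^2 + 4s + 20)(s + 1) = 0.

s = -2 + 4j, -2 - 4j, -4, -1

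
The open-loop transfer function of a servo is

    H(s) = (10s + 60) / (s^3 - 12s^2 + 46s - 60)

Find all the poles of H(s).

s = 3 ± j, 6

The poles are the roots of the denominator s^3 - 12s^2 + 46s - 60 = 0.
Trying s = 6: the polynomial evaluates to 0, so (s - 6) is a factor.
Dividing out leaves s^2 - 6s + 10 = 0.
The quadratic formula then gives s = 3 ± 1j.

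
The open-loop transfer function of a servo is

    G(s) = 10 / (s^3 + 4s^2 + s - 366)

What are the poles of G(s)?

s = -5 + 6j, -5 - 6j, 6

The poles are the roots of the denominator s^3 + 4s^2 + s - 366 = 0.
Trying s = 6: the polynomial evaluates to 0, so (s - 6) is a factor.
Dividing out leaves s^2 + 10s + 61 = 0.
The quadratic formula then gives s = -5 ± 6j.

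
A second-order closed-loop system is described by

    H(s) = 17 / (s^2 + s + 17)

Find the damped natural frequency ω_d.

Comparing s^2 + s + 17 to s^2 + 2ζωₙs + ωₙ²: ωₙ = √17 ≈ 4.123 rad/s and ζ = 1/(2·√17) ≈ 0.1213.
ζωₙ = 1/2 = 0.5, so ω_d = ωₙ√(1−ζ²) = √(ωₙ² − (ζωₙ)²) = √(17 − 0.5²) = √16.75 ≈ 4.093 rad/s.

ω_d ≈ 4.093 rad/s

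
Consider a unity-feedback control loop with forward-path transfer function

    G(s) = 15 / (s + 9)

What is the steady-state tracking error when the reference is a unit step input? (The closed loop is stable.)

G(s) has no poles at the origin.
This is a Type 0 system. Kp = lim_{s→0} G(s) = 15/9 = 5/3.
e_ss = 1/(1 + Kp) = 1/(1 + 5/3) = 3/8 ≈ 0.3750.

e_ss = 0.3750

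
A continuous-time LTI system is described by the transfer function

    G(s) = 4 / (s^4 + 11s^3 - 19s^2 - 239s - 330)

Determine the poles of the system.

s = -2, 5, -11, -3

The poles are the roots of the denominator s^4 + 11s^3 - 19s^2 - 239s - 330 = 0.
Trying s = -2: the polynomial evaluates to 0, so (s + 2) is a factor.
Dividing out leaves s^3 + 9s^2 - 37s - 165 = 0.
This factors further as (s - 5)(s + 11)(s + 3) = 0.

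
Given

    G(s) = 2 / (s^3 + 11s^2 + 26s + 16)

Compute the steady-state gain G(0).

G(0) = 1/8 ≈ 0.1250

Set s = 0: G(0) = (2) / (16) = 1/8.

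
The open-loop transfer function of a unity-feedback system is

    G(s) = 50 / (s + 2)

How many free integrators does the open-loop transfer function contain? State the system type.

Type 0

The denominator has no factor of s at the origin — no free integrator — so this is a Type 0 system.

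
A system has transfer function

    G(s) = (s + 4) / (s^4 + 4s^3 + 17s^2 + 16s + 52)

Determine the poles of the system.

The poles are the roots of the denominator s^4 + 4s^3 + 17s^2 + 16s + 52 = 0.
No real roots exist; factor into two real quadratics: (s^2 + 4)(s^2 + 4s + 13) = 0.
Each quadratic gives a conjugate pair via the quadratic formula.

s = ±2j, -2 ± 3j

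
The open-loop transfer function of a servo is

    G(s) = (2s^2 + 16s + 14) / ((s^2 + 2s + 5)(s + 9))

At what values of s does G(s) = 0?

Set the numerator to zero: 2s^2 + 16s + 14 = 0, i.e. 2·(s^2 + 8s + 7) = 0.
Factoring: (s + 7)(s + 1) = 0.

s = -7, -1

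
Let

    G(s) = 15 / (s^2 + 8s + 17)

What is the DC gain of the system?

G(0) = 15/17 ≈ 0.8824

Set s = 0: G(0) = (15) / (17) = 15/17.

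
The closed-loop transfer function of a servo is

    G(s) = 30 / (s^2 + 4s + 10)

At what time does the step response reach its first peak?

t_p ≈ 1.283 s

Comparing s^2 + 4s + 10 to s^2 + 2ζωₙs + ωₙ²: ωₙ = √10 ≈ 3.162 rad/s and ζ = 4/(2·√10) ≈ 0.6325.
ζωₙ = 4/2 = 2, so ω_d = ωₙ√(1−ζ²) = √(ωₙ² − (ζωₙ)²) = √(10 − 2²) = √6 ≈ 2.449 rad/s.
t_p = π/ω_d = π/2.449 ≈ 1.283 s.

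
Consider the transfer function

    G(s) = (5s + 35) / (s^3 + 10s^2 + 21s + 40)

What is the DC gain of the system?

G(0) = 7/8 ≈ 0.8750

Set s = 0: G(0) = (35) / (40) = 7/8.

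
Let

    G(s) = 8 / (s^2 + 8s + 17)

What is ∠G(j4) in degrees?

At s = j4: numerator = 8, denominator = 1 + j32.
∠G = ∠num − ∠den = 0° − (88.210°) = -88.21°.

∠G(j4) ≈ -88.21°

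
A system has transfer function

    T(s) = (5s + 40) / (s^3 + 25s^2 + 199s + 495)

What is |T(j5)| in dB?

Substitute s = j5: numerator = 40 + j25, denominator = -130 + j870.
|T(j5)| = |40 + j25| / |-130 + j870| = 47.170 / 879.66 ≈ 0.05362.
In decibels: 20·log₁₀(0.05362) ≈ -25.4 dB.

|T(j5)|_dB ≈ -25.4 dB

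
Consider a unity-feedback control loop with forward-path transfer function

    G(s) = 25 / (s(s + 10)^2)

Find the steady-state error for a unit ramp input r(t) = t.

G(s) has one pole at the origin.
This is a Type 1 system. Kv = lim_{s→0} s·G(s) = 25/100 = 1/4.
e_ss = 1/Kv = 1/(1/4) = 4.

e_ss = 4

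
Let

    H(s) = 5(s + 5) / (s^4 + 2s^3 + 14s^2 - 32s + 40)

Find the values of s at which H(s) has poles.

s = 1 ± j, -2 ± 4j

The poles are the roots of the denominator s^4 + 2s^3 + 14s^2 - 32s + 40 = 0.
No real roots exist; factor into two real quadratics: (s^2 - 2s + 2)(s^2 + 4s + 20) = 0.
Each quadratic gives a conjugate pair via the quadratic formula.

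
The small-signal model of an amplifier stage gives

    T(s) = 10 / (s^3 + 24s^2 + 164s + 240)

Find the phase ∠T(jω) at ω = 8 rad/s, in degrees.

∠T(j8) ≈ -148.3°

At s = j8: numerator = 10, denominator = -1296 + j800.
∠T = ∠num − ∠den = 0° − (148.31°) = -148.3°.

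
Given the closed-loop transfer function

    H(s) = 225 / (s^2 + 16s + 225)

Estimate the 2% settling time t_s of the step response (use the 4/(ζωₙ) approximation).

Comparing s^2 + 16s + 225 to s^2 + 2ζωₙs + ωₙ²: ωₙ = 15 rad/s and ζ = 16/(2·15) ≈ 0.5333.
ζωₙ = 16/2 = 8, so t_s ≈ 4/(ζωₙ) = 4/8 = 0.5000 s.

t_s ≈ 0.5000 s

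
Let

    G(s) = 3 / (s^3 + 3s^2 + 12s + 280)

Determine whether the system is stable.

The denominator s^3 + 3s^2 + 12s + 280 factors as (s + 7)(s^2 - 4s + 40), giving poles at s = -7, 2 ± 6j.
Since the pole(s) at s = 2 ± 6j lie in the right half-plane, the system is unstable.

unstable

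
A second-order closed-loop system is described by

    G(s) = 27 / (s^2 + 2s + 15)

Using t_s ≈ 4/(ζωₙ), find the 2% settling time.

t_s ≈ 4 s

Comparing s^2 + 2s + 15 to s^2 + 2ζωₙs + ωₙ²: ωₙ = √15 ≈ 3.873 rad/s and ζ = 2/(2·√15) ≈ 0.2582.
ζωₙ = 2/2 = 1, so t_s ≈ 4/(ζωₙ) = 4/1 = 4 s.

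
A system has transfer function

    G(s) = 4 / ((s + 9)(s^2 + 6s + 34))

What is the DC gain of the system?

G(0) = 2/153 ≈ 0.01307

At s = 0 each factor (s + a) contributes a and each (s^2 + bs + c) contributes c.
G(0) = 4·1 / ((9) · (34)) = 4/306 = 2/153.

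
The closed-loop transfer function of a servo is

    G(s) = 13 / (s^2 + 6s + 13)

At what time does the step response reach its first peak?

Comparing s^2 + 6s + 13 to s^2 + 2ζωₙs + ωₙ²: ωₙ = √13 ≈ 3.606 rad/s and ζ = 6/(2·√13) ≈ 0.8321.
ζωₙ = 6/2 = 3, so ω_d = ωₙ√(1−ζ²) = √(ωₙ² − (ζωₙ)²) = √(13 − 3²) = √4 = 2 rad/s.
t_p = π/ω_d = π/2 ≈ 1.571 s.

t_p ≈ 1.571 s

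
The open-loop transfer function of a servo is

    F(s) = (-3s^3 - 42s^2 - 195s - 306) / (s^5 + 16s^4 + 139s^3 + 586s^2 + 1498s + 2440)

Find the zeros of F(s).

s = -4 ± j, -6

Set the numerator to zero: -3s^3 - 42s^2 - 195s - 306 = 0, i.e. -3·(s^3 + 14s^2 + 65s + 102) = 0.
Factoring: (s^2 + 8s + 17)(s + 6) = 0.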